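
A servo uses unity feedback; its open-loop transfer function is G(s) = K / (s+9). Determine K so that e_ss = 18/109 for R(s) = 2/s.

The open loop has no poles at the origin → type 0 system.
K_p = lim_{s→0} G(s) = K / (9) = (1/9)·K.
e_ss = 2/(1 + K_p) = 18/109 ⇒ 1 + (1/9)·K = 109/9 ⇒ K = 100.

100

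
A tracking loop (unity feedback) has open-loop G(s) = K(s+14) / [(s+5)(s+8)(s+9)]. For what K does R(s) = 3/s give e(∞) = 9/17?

120

System type = 0 (no poles at s=0).
K_p = lim_{s→0} G(s) = K·14 / (5·8·9) = (7/180)·K.
e_ss = 3/(1 + K_p) = 9/17 ⇒ 1 + (7/180)·K = 17/3 ⇒ K = 120.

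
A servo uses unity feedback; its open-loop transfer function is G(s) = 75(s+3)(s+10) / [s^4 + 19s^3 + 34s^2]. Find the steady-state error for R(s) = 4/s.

Factoring s^2 from the denominator leaves a polynomial with constant term 34, so the system is type 2.
K_p = ∞ for a type-2 system; e_ss to a step is zero.

0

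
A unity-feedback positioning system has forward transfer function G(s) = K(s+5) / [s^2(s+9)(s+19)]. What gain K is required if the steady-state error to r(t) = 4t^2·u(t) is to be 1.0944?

250

System type = 2 (two poles at s=0).
K_a = lim_{s→0} s^2·G(s) = K·5 / (9·19) = (5/171)·K.
e_ss = 8/K_a = 1.0944 ⇒ K_a = 1250/171 ⇒ K = (1250/171)/(5/171) = 250.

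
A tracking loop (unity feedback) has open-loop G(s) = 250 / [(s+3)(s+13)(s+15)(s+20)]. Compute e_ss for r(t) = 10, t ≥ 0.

G(s) has no factors of s in the denominator, so the system is type 0.
K_p = lim_{s→0} G(s) = 250 / (3·13·15·20) = 5/234.
e_ss = 10/(1 + K_p) = 10/(239/234) = 2340/239.

2340/239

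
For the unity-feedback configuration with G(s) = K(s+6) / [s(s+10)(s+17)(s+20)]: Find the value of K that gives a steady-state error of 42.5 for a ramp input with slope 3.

40

System type = 1 (one pole at s=0).
K_v = lim_{s→0} s·G(s) = K·6 / (10·17·20) = (3/1700)·K.
e_ss = 3/K_v = 42.5 ⇒ K_v = 6/85 ⇒ K = (6/85)/(3/1700) = 40.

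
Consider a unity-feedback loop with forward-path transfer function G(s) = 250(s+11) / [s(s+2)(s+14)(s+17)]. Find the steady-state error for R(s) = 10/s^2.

476/275

G(s) has one factor of s in the denominator, so the system is type 1.
K_v = lim_{s→0} s·G(s) = 250·11 / (2·14·17) = 1375/238.
e_ss = 10/K_v = 10/(1375/238) = 476/275.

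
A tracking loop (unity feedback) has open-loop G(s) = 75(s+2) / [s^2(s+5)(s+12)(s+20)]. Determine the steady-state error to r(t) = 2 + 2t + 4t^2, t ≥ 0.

G(s) has two factors of s in the denominator, so the system is type 2. By superposition:
  • 2: tracked with zero error.
  • 2t: tracked with zero error.
  • 4t^2: e_ss = 8/K_a with K_a=0.125 → 64.
Total e_ss = 64.

64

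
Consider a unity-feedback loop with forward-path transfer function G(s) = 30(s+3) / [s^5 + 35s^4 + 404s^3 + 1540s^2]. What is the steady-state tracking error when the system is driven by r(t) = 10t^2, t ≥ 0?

3080/9

The denominator has no term below 1540s^2 — 2 poles at s=0, type 2.
K_a = lim_{s→0} s^2·G(s) = 30·3 / 1540 = 9/154.
r(t) = 10t^2 gives R(s) = 20/s^3.
e_ss = 20/K_a = 20/(9/154) = 3080/9.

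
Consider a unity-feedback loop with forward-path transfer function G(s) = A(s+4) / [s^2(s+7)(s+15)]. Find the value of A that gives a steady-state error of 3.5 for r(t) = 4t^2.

60

System type = 2 (two poles at s=0).
K_a = lim_{s→0} s^2·G(s) = A·4 / (7·15) = (4/105)·A.
e_ss = 8/K_a = 3.5 ⇒ K_a = 16/7 ⇒ A = (16/7)/(4/105) = 60.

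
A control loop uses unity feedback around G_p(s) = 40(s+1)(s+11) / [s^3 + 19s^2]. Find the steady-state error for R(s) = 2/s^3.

19/220

The denominator has no term below 19s^2 — 2 poles at s=0, type 2.
K_a = lim_{s→0} s^2·G_p(s) = 40·1·11 / 19 = 440/19.
r(t) = t^2 gives R(s) = 2/s^3.
e_ss = 2/K_a = 2/(440/19) = 19/220.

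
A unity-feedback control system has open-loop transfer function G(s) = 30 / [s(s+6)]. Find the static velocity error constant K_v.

5

One free integrator in G(s): this is a type 1 system.
K_v = lim_{s→0} s·G(s) = 30 / (6) = 5.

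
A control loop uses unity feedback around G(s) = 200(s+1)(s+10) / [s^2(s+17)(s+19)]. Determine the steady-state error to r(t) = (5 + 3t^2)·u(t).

0.969

G(s) has two factors of s in the denominator, so the system is type 2. Treating each term separately:
  • 5: tracked with zero error.
  • 3t^2: e_ss = 6/K_a with K_a=2000/323 → 0.969.
Total e_ss = 0.969.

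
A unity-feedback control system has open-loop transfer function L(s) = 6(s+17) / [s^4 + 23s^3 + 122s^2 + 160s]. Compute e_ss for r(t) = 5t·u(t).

Lowest-order denominator term is 160s, so the open loop has 1 pole at the origin → type 1 system.
K_v = lim_{s→0} s·L(s) = 6·17 / 160 = 0.6375.
e_ss = 5/K_v = 5/0.6375 = 400/51.

400/51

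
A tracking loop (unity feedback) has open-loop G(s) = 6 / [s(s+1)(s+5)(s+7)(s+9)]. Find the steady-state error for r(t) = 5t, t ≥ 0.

G(s) has one factor of s in the denominator, so the system is type 1.
K_v = lim_{s→0} s·G(s) = 6 / (1·5·7·9) = 2/105.
e_ss = 5/K_v = 5/(2/105) = 262.5.

262.5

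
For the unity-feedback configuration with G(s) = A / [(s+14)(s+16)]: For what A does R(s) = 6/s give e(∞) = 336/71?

60

System type = 0 (no poles at s=0).
K_p = lim_{s→0} G(s) = A / (14·16) = (1/224)·A.
e_ss = 6/(1 + K_p) = 336/71 ⇒ 1 + (1/224)·A = 71/56 ⇒ A = 60.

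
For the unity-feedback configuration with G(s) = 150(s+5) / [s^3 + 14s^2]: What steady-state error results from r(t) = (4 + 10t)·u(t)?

0

Factoring s^2 from the denominator leaves a polynomial with constant term 14, so the system is type 2. Treating each term separately:
  • 4: tracked with zero error.
  • 10t: tracked with zero error.
Total e_ss = 0.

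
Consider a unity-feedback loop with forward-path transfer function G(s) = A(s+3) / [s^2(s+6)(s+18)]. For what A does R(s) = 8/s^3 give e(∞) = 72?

The open loop has two poles at the origin → type 2 system.
K_a = lim_{s→0} s^2·G(s) = A·3 / (6·18) = (1/36)·A.
e_ss = 8/K_a = 72 ⇒ K_a = 1/9 ⇒ A = (1/9)/(1/36) = 4.

4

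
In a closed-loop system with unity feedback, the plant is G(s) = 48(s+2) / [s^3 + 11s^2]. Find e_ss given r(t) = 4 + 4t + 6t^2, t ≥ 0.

The denominator has no term below 11s^2 — 2 poles at s=0, type 2. Treating each term separately:
  • 4: tracked with zero error.
  • 4t: tracked with zero error.
  • 6t^2: e_ss = 12/K_a with K_a=96/11 → 1.375.
Total e_ss = 1.375.

1.375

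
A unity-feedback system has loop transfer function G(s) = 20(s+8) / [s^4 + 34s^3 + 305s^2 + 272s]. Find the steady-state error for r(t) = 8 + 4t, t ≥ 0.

Lowest-order denominator term is 272s, so the open loop has 1 pole at the origin → type 1 system. Taking each input component in turn:
  • 8: tracked with zero error.
  • 4t: e_ss = 4/K_v with K_v=10/17 → 6.8.
Total e_ss = 6.8.

6.8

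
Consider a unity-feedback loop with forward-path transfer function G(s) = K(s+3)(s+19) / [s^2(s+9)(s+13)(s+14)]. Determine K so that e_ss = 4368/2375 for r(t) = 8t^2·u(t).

250

System type = 2 (two poles at s=0).
K_a = lim_{s→0} s^2·G(s) = K·3·19 / (9·13·14) = (19/546)·K.
e_ss = 16/K_a = 4368/2375 ⇒ K_a = 2375/273 ⇒ K = (2375/273)/(19/546) = 250.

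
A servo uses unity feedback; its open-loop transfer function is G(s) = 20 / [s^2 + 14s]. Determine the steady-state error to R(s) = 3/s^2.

2.1

Lowest-order denominator term is 14s, so the open loop has 1 pole at the origin → type 1 system.
K_v = lim_{s→0} s·G(s) = 20 / 14 = 10/7.
e_ss = 3/K_v = 3/(10/7) = 2.1.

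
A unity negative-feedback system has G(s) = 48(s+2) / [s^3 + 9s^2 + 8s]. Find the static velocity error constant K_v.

12

Lowest-order denominator term is 8s, so the open loop has 1 pole at the origin → type 1 system.
K_v = lim_{s→0} s·G(s) = 48·2 / 8 = 12.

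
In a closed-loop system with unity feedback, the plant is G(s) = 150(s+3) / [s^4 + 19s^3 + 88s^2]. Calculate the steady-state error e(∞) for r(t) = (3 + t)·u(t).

0

Factoring s^2 from the denominator leaves a polynomial with constant term 88, so the system is type 2. By superposition:
  • 3: tracked with zero error.
  • t: tracked with zero error.
Total e_ss = 0.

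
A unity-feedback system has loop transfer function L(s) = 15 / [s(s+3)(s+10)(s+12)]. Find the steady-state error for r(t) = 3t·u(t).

One free integrator in L(s): this is a type 1 system.
K_v = lim_{s→0} s·L(s) = 15 / (3·10·12) = 1/24.
e_ss = 3/K_v = 3/(1/24) = 72.

72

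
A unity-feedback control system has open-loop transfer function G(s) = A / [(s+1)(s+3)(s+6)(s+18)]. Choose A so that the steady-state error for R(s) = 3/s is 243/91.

40

No free integrators in G(s): this is a type 0 system.
K_p = lim_{s→0} G(s) = A / (1·3·6·18) = (1/324)·A.
e_ss = 3/(1 + K_p) = 243/91 ⇒ 1 + (1/324)·A = 91/81 ⇒ A = 40.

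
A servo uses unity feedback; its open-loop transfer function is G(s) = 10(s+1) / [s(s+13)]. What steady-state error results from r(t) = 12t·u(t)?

15.6

G(s) has one factor of s in the denominator, so the system is type 1.
K_v = lim_{s→0} s·G(s) = 10·1 / (13) = 10/13.
e_ss = 12/K_v = 12/(10/13) = 15.6.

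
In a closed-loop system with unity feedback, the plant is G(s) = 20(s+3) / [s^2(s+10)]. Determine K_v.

K_v = lim_{s→0} s·G(s); with 2 poles at the origin the limit diverges, so K_v = ∞.

infinity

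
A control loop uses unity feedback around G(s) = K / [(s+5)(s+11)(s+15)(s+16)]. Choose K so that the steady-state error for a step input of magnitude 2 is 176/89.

150

System type = 0 (no poles at s=0).
K_p = lim_{s→0} G(s) = K / (5·11·15·16) = (1/13200)·K.
e_ss = 2/(1 + K_p) = 176/89 ⇒ 1 + (1/13200)·K = 89/88 ⇒ K = 150.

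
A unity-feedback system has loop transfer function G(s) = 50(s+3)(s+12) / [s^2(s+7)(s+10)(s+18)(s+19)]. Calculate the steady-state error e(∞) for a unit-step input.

The open loop has two poles at the origin → type 2 system.
K_p = ∞ for a type-2 system; e_ss to a step is zero.

0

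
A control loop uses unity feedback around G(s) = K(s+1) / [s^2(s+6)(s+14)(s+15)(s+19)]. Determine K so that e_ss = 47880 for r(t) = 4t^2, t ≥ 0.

G(s) has two factors of s in the denominator, so the system is type 2.
K_a = lim_{s→0} s^2·G(s) = K·1 / (6·14·15·19) = (1/23940)·K.
e_ss = 8/K_a = 47880 ⇒ K_a = 1/5985 ⇒ K = (1/5985)/(1/23940) = 4.

4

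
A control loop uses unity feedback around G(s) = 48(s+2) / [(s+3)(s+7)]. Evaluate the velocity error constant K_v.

No free integrators in G(s): this is a type 0 system.
K_v = lim_{s→0} s·G(s) = 0 (the extra factor of s kills the finite limit).

0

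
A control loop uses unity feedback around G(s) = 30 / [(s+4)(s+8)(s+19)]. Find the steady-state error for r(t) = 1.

304/319

G(s) has no factors of s in the denominator, so the system is type 0.
K_p = lim_{s→0} G(s) = 30 / (4·8·19) = 15/304.
e_ss = 1/(1 + K_p) = 1/(319/304) = 304/319.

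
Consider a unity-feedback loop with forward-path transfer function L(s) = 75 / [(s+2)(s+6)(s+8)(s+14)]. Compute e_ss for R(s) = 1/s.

448/473

L(s) has no factors of s in the denominator, so the system is type 0.
K_p = lim_{s→0} L(s) = 75 / (2·6·8·14) = 25/448.
e_ss = 1/(1 + K_p) = 1/(473/448) = 448/473.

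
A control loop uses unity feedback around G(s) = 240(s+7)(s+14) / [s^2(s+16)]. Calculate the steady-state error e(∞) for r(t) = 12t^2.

4/245

G(s) has two factors of s in the denominator, so the system is type 2.
K_a = lim_{s→0} s^2·G(s) = 240·7·14 / (16) = 1470.
r(t) = 12t^2 gives R(s) = 24/s^3.
e_ss = 24/K_a = 24/1470 = 4/245.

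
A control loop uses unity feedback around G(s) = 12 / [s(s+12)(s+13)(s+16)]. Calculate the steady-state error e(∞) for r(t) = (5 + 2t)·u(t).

416

System type = 1 (one pole at s=0). By superposition:
  • 5: tracked with zero error.
  • 2t: e_ss = 2/K_v with K_v=1/208 → 416.
Total e_ss = 416.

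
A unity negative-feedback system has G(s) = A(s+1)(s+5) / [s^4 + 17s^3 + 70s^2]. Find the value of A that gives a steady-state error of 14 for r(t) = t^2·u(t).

Factoring s^2 from the denominator leaves a polynomial with constant term 70, so the system is type 2.
K_a = lim_{s→0} s^2·G(s) = A·1·5 / 70 = (1/14)·A.
e_ss = 2/K_a = 14 ⇒ K_a = 1/7 ⇒ A = (1/7)/(1/14) = 2.

2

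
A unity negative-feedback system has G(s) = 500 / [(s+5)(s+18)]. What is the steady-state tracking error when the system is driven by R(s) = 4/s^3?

No free integrators in G(s): this is a type 0 system.
For a type-0 system K_a = 0, so e_ss to a parabolic input is unbounded.

infinity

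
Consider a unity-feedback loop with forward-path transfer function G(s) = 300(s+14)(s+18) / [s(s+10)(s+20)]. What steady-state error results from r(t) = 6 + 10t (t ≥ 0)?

The open loop has one pole at the origin → type 1 system. Taking each input component in turn:
  • 6: tracked with zero error.
  • 10t: e_ss = 10/K_v with K_v=378 → 5/189.
Total e_ss = 5/189.

5/189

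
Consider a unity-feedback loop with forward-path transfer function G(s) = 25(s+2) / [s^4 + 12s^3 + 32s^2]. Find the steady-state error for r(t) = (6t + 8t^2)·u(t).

10.24

The denominator has no term below 32s^2 — 2 poles at s=0, type 2. By superposition:
  • 6t: tracked with zero error.
  • 8t^2: e_ss = 16/K_a with K_a=1.5625 → 10.24.
Total e_ss = 10.24.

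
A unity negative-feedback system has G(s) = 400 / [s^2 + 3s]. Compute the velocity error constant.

400/3

The denominator has no term below 3s — 1 pole at s=0, type 1.
K_v = lim_{s→0} s·G(s) = 400 / 3 = 400/3.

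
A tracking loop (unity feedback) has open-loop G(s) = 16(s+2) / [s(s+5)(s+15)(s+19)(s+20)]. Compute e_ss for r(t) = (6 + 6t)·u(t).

5343.75

G(s) has one factor of s in the denominator, so the system is type 1. By superposition:
  • 6: tracked with zero error.
  • 6t: e_ss = 6/K_v with K_v=8/7125 → 5343.75.
Total e_ss = 5343.75.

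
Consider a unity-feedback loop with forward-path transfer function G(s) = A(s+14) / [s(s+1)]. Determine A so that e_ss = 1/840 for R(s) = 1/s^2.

System type = 1 (one pole at s=0).
K_v = lim_{s→0} s·G(s) = A·14 / (1) = 14·A.
e_ss = 1/K_v = 1/840 ⇒ K_v = 840 ⇒ A = 840/14 = 60.

60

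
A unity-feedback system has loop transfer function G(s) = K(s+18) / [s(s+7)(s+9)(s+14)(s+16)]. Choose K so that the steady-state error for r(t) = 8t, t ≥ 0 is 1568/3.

One free integrator in G(s): this is a type 1 system.
K_v = lim_{s→0} s·G(s) = K·18 / (7·9·14·16) = (1/784)·K.
e_ss = 8/K_v = 1568/3 ⇒ K_v = 3/196 ⇒ K = (3/196)/(1/784) = 12.

12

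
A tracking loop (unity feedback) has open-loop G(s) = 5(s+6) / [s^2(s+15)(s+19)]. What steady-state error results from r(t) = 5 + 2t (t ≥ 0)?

G(s) has two factors of s in the denominator, so the system is type 2. Taking each input component in turn:
  • 5: tracked with zero error.
  • 2t: tracked with zero error.
Total e_ss = 0.

0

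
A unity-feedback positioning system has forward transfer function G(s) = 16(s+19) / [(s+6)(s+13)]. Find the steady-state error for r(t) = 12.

468/191

G(s) has no factors of s in the denominator, so the system is type 0.
K_p = lim_{s→0} G(s) = 16·19 / (6·13) = 152/39.
e_ss = 12/(1 + K_p) = 12/(191/39) = 468/191.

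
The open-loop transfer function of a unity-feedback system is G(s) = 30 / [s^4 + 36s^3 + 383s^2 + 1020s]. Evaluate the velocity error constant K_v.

The denominator has no term below 1020s — 1 pole at s=0, type 1.
K_v = lim_{s→0} s·G(s) = 30 / 1020 = 1/34.

1/34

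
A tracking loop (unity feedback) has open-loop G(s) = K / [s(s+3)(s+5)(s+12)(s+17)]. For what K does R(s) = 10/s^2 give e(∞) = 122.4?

250

One free integrator in G(s): this is a type 1 system.
K_v = lim_{s→0} s·G(s) = K / (3·5·12·17) = (1/3060)·K.
e_ss = 10/K_v = 122.4 ⇒ K_v = 25/306 ⇒ K = (25/306)/(1/3060) = 250.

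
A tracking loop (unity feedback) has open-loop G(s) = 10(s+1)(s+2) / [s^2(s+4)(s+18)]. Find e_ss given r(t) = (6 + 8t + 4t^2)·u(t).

G(s) has two factors of s in the denominator, so the system is type 2. Taking each input component in turn:
  • 6: tracked with zero error.
  • 8t: tracked with zero error.
  • 4t^2: e_ss = 8/K_a with K_a=5/18 → 28.8.
Total e_ss = 28.8.

28.8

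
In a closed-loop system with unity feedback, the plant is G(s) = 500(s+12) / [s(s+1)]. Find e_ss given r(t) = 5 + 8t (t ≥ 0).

System type = 1 (one pole at s=0). Treating each term separately:
  • 5: tracked with zero error.
  • 8t: e_ss = 8/K_v with K_v=6000 → 1/750.
Total e_ss = 1/750.

1/750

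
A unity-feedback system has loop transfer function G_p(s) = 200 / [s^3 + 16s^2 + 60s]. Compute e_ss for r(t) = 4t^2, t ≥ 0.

The denominator has no term below 60s — 1 pole at s=0, type 1.
For a type-1 system K_a = 0, so e_ss to a parabolic input is unbounded.

infinity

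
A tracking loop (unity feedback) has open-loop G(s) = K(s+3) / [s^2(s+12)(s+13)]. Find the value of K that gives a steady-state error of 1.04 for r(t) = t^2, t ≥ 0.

100

Two free integrators in G(s): this is a type 2 system.
K_a = lim_{s→0} s^2·G(s) = K·3 / (12·13) = (1/52)·K.
e_ss = 2/K_a = 1.04 ⇒ K_a = 25/13 ⇒ K = (25/13)/(1/52) = 100.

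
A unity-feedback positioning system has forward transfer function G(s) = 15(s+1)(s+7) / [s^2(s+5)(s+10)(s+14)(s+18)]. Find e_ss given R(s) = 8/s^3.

960

The open loop has two poles at the origin → type 2 system.
K_a = lim_{s→0} s^2·G(s) = 15·1·7 / (5·10·14·18) = 1/120.
r(t) = 4t^2 gives R(s) = 8/s^3.
e_ss = 8/K_a = 8/(1/120) = 960.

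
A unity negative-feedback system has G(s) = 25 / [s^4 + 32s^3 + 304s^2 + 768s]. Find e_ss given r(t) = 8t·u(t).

Factoring s from the denominator leaves a polynomial with constant term 768, so the system is type 1.
K_v = lim_{s→0} s·G(s) = 25 / 768 = 25/768.
e_ss = 8/K_v = 8/(25/768) = 245.76.

245.76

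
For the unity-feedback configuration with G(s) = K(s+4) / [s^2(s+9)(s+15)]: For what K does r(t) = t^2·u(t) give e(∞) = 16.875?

G(s) has two factors of s in the denominator, so the system is type 2.
K_a = lim_{s→0} s^2·G(s) = K·4 / (9·15) = (4/135)·K.
e_ss = 2/K_a = 16.875 ⇒ K_a = 16/135 ⇒ K = (16/135)/(4/135) = 4.

4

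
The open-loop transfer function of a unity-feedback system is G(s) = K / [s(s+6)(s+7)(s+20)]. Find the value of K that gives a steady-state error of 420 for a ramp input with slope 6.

System type = 1 (one pole at s=0).
K_v = lim_{s→0} s·G(s) = K / (6·7·20) = (1/840)·K.
e_ss = 6/K_v = 420 ⇒ K_v = 1/70 ⇒ K = (1/70)/(1/840) = 12.

12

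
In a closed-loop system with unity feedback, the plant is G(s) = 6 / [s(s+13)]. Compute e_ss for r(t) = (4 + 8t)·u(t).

System type = 1 (one pole at s=0). Treating each term separately:
  • 4: tracked with zero error.
  • 8t: e_ss = 8/K_v with K_v=6/13 → 52/3.
Total e_ss = 52/3.

52/3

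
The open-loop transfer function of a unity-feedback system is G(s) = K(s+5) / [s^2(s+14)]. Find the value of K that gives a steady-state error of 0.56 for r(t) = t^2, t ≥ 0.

Two free integrators in G(s): this is a type 2 system.
K_a = lim_{s→0} s^2·G(s) = K·5 / (14) = (5/14)·K.
e_ss = 2/K_a = 0.56 ⇒ K_a = 25/7 ⇒ K = (25/7)/(5/14) = 10.

10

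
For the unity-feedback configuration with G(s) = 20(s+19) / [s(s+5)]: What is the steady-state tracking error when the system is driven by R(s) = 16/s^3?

G(s) has one factor of s in the denominator, so the system is type 1.
For a type-1 system K_a = 0, so e_ss to a parabolic input is unbounded.

infinity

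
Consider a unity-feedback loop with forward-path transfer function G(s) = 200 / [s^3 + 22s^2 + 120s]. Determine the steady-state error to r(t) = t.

Factoring s from the denominator leaves a polynomial with constant term 120, so the system is type 1.
K_v = lim_{s→0} s·G(s) = 200 / 120 = 5/3.
e_ss = 1/K_v = 1/(5/3) = 0.6.

0.6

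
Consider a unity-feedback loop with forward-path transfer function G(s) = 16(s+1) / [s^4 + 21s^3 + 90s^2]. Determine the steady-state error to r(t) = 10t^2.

Lowest-order denominator term is 90s^2, so the open loop has 2 poles at the origin → type 2 system.
K_a = lim_{s→0} s^2·G(s) = 16·1 / 90 = 8/45.
r(t) = 10t^2 gives R(s) = 20/s^3.
e_ss = 20/K_a = 20/(8/45) = 112.5.

112.5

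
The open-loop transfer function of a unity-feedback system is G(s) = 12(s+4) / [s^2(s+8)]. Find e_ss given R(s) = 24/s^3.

System type = 2 (two poles at s=0).
K_a = lim_{s→0} s^2·G(s) = 12·4 / (8) = 6.
r(t) = 12t^2 gives R(s) = 24/s^3.
e_ss = 24/K_a = 24/6 = 4.

4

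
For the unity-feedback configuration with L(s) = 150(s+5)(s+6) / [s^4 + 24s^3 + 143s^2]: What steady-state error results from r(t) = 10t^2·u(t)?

Lowest-order denominator term is 143s^2, so the open loop has 2 poles at the origin → type 2 system.
K_a = lim_{s→0} s^2·L(s) = 150·5·6 / 143 = 4500/143.
r(t) = 10t^2 gives R(s) = 20/s^3.
e_ss = 20/K_a = 20/(4500/143) = 143/225.

143/225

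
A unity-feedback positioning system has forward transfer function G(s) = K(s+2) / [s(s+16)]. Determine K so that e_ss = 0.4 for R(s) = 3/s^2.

60

The open loop has one pole at the origin → type 1 system.
K_v = lim_{s→0} s·G(s) = K·2 / (16) = 0.125·K.
e_ss = 3/K_v = 0.4 ⇒ K_v = 7.5 ⇒ K = 7.5/0.125 = 60.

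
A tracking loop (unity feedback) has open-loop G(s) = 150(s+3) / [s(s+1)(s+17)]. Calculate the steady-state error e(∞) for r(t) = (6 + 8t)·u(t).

System type = 1 (one pole at s=0). Taking each input component in turn:
  • 6: tracked with zero error.
  • 8t: e_ss = 8/K_v with K_v=450/17 → 68/225.
Total e_ss = 68/225.

68/225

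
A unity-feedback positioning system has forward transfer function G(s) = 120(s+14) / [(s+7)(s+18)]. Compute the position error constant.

40/3

G(s) has no factors of s in the denominator, so the system is type 0.
K_p = lim_{s→0} G(s) = 120·14 / (7·18) = 40/3.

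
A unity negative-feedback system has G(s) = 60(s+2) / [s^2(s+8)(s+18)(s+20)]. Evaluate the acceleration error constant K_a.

G(s) has two factors of s in the denominator, so the system is type 2.
K_a = lim_{s→0} s^2·G(s) = 60·2 / (8·18·20) = 1/24.

1/24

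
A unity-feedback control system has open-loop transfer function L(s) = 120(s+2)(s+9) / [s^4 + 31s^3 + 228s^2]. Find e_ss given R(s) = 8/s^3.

Lowest-order denominator term is 228s^2, so the open loop has 2 poles at the origin → type 2 system.
K_a = lim_{s→0} s^2·L(s) = 120·2·9 / 228 = 180/19.
r(t) = 4t^2 gives R(s) = 8/s^3.
e_ss = 8/K_a = 8/(180/19) = 38/45.

38/45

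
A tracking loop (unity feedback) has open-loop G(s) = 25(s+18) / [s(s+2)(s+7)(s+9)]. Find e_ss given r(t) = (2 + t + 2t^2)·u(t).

infinity

The open loop has one pole at the origin → type 1 system. By superposition:
  • 2: tracked with zero error.
  • t: e_ss = 1/K_v with K_v=25/7 → 0.28.
  • 2t^2: a type-1 system cannot track it, e_ss → ∞.
The unbounded component dominates.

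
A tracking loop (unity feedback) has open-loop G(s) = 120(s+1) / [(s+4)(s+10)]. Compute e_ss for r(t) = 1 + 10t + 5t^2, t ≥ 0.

infinity

The open loop has no poles at the origin → type 0 system. By superposition:
  • 1: e_ss = 1/(1+K_p) with K_p=3 → 0.25.
  • 10t: a type-0 system cannot track it, e_ss → ∞.
  • 5t^2: a type-0 system cannot track it, e_ss → ∞.
The unbounded component dominates.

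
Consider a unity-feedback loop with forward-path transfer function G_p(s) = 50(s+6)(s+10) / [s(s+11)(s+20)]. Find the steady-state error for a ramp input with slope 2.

11/75

One free integrator in G_p(s): this is a type 1 system.
K_v = lim_{s→0} s·G_p(s) = 50·6·10 / (11·20) = 150/11.
e_ss = 2/K_v = 2/(150/11) = 11/75.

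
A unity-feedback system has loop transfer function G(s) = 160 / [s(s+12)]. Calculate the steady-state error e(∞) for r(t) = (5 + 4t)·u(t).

0.3

One free integrator in G(s): this is a type 1 system. By superposition:
  • 5: tracked with zero error.
  • 4t: e_ss = 4/K_v with K_v=40/3 → 0.3.
Total e_ss = 0.3.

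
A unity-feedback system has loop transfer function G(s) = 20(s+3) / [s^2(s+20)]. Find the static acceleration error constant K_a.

3

G(s) has two factors of s in the denominator, so the system is type 2.
K_a = lim_{s→0} s^2·G(s) = 20·3 / (20) = 3.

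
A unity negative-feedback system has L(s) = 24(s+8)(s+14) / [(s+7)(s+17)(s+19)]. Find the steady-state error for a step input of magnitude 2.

646/707

The open loop has no poles at the origin → type 0 system.
K_p = lim_{s→0} L(s) = 24·8·14 / (7·17·19) = 384/323.
e_ss = 2/(1 + K_p) = 2/(707/323) = 646/707.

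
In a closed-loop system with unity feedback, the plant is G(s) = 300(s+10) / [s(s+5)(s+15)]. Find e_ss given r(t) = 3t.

G(s) has one factor of s in the denominator, so the system is type 1.
K_v = lim_{s→0} s·G(s) = 300·10 / (5·15) = 40.
e_ss = 3/K_v = 3/40 = 0.075.

0.075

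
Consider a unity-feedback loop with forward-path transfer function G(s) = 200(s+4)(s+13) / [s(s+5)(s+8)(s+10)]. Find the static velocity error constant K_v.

26

G(s) has one factor of s in the denominator, so the system is type 1.
K_v = lim_{s→0} s·G(s) = 200·4·13 / (5·8·10) = 26.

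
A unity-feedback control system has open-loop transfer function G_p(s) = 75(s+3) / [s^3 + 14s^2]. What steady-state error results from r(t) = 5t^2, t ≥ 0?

28/45

Factoring s^2 from the denominator leaves a polynomial with constant term 14, so the system is type 2.
K_a = lim_{s→0} s^2·G_p(s) = 75·3 / 14 = 225/14.
r(t) = 5t^2 gives R(s) = 10/s^3.
e_ss = 10/K_a = 10/(225/14) = 28/45.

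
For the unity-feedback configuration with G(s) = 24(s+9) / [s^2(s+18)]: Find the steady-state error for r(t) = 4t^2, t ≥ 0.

2/3

The open loop has two poles at the origin → type 2 system.
K_a = lim_{s→0} s^2·G(s) = 24·9 / (18) = 12.
r(t) = 4t^2 gives R(s) = 8/s^3.
e_ss = 8/K_a = 8/12 = 2/3.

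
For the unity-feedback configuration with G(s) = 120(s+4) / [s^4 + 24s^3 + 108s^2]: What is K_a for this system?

Lowest-order denominator term is 108s^2, so the open loop has 2 poles at the origin → type 2 system.
K_a = lim_{s→0} s^2·G(s) = 120·4 / 108 = 40/9.

40/9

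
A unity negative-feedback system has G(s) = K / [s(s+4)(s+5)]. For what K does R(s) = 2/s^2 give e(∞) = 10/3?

The open loop has one pole at the origin → type 1 system.
K_v = lim_{s→0} s·G(s) = K / (4·5) = 0.05·K.
e_ss = 2/K_v = 10/3 ⇒ K_v = 0.6 ⇒ K = 0.6/0.05 = 12.

12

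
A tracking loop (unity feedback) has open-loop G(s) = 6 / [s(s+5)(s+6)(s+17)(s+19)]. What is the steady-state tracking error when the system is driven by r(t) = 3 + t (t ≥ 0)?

One free integrator in G(s): this is a type 1 system. By superposition:
  • 3: tracked with zero error.
  • t: e_ss = 1/K_v with K_v=1/1615 → 1615.
Total e_ss = 1615.

1615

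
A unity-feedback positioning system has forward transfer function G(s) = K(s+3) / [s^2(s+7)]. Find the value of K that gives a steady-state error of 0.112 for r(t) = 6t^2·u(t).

250

G(s) has two factors of s in the denominator, so the system is type 2.
K_a = lim_{s→0} s^2·G(s) = K·3 / (7) = (3/7)·K.
e_ss = 12/K_a = 0.112 ⇒ K_a = 750/7 ⇒ K = (750/7)/(3/7) = 250.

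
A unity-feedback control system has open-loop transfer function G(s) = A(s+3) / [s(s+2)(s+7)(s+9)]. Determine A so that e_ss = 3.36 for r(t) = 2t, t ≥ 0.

The open loop has one pole at the origin → type 1 system.
K_v = lim_{s→0} s·G(s) = A·3 / (2·7·9) = (1/42)·A.
e_ss = 2/K_v = 3.36 ⇒ K_v = 25/42 ⇒ A = (25/42)/(1/42) = 25.

25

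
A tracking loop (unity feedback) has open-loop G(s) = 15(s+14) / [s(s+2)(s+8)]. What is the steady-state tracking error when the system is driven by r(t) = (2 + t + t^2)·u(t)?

infinity

G(s) has one factor of s in the denominator, so the system is type 1. Taking each input component in turn:
  • 2: tracked with zero error.
  • t: e_ss = 1/K_v with K_v=13.125 → 8/105.
  • t^2: a type-1 system cannot track it, e_ss → ∞.
The unbounded component dominates.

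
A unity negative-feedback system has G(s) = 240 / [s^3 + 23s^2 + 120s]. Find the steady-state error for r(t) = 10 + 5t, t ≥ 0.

2.5

The denominator has no term below 120s — 1 pole at s=0, type 1. Treating each term separately:
  • 10: tracked with zero error.
  • 5t: e_ss = 5/K_v with K_v=2 → 2.5.
Total e_ss = 2.5.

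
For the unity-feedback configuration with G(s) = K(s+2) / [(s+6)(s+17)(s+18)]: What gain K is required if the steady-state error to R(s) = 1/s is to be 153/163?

60

System type = 0 (no poles at s=0).
K_p = lim_{s→0} G(s) = K·2 / (6·17·18) = (1/918)·K.
e_ss = 1/(1 + K_p) = 153/163 ⇒ 1 + (1/918)·K = 163/153 ⇒ K = 60.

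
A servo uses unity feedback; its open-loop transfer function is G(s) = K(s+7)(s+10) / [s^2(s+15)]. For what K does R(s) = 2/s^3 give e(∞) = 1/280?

120

System type = 2 (two poles at s=0).
K_a = lim_{s→0} s^2·G(s) = K·7·10 / (15) = (14/3)·K.
e_ss = 2/K_a = 1/280 ⇒ K_a = 560 ⇒ K = 560/(14/3) = 120.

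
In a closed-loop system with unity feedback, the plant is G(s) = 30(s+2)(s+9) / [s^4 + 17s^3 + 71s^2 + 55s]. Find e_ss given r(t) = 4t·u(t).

11/27

Lowest-order denominator term is 55s, so the open loop has 1 pole at the origin → type 1 system.
K_v = lim_{s→0} s·G(s) = 30·2·9 / 55 = 108/11.
e_ss = 4/K_v = 4/(108/11) = 11/27.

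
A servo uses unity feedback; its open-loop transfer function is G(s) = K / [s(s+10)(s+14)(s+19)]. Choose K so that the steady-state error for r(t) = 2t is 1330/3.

G(s) has one factor of s in the denominator, so the system is type 1.
K_v = lim_{s→0} s·G(s) = K / (10·14·19) = (1/2660)·K.
e_ss = 2/K_v = 1330/3 ⇒ K_v = 3/665 ⇒ K = (3/665)/(1/2660) = 12.

12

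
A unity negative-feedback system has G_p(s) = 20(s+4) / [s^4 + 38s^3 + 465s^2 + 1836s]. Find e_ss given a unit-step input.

0

Lowest-order denominator term is 1836s, so the open loop has 1 pole at the origin → type 1 system.
K_p = ∞ for a type-1 system; e_ss to a step is zero.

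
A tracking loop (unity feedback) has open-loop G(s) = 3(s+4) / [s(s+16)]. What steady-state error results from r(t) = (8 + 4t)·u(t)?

The open loop has one pole at the origin → type 1 system. Treating each term separately:
  • 8: tracked with zero error.
  • 4t: e_ss = 4/K_v with K_v=0.75 → 16/3.
Total e_ss = 16/3.

16/3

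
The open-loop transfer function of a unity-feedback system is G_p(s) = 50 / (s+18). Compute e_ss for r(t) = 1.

No free integrators in G_p(s): this is a type 0 system.
K_p = lim_{s→0} G_p(s) = 50 / (18) = 25/9.
e_ss = 1/(1 + K_p) = 1/(34/9) = 9/34.

9/34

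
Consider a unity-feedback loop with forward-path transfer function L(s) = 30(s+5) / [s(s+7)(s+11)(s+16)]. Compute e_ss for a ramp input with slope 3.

One free integrator in L(s): this is a type 1 system.
K_v = lim_{s→0} s·L(s) = 30·5 / (7·11·16) = 75/616.
e_ss = 3/K_v = 3/(75/616) = 24.64.

24.64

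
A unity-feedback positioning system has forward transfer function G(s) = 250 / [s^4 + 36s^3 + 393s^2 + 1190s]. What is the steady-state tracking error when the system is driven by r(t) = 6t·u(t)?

The denominator has no term below 1190s — 1 pole at s=0, type 1.
K_v = lim_{s→0} s·G(s) = 250 / 1190 = 25/119.
e_ss = 6/K_v = 6/(25/119) = 28.56.

28.56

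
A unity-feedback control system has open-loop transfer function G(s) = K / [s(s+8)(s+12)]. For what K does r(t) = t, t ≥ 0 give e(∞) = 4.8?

20

System type = 1 (one pole at s=0).
K_v = lim_{s→0} s·G(s) = K / (8·12) = (1/96)·K.
e_ss = 1/K_v = 4.8 ⇒ K_v = 5/24 ⇒ K = (5/24)/(1/96) = 20.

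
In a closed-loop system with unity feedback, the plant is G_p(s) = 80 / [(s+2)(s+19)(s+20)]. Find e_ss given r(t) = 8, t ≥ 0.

System type = 0 (no poles at s=0).
K_p = lim_{s→0} G_p(s) = 80 / (2·19·20) = 2/19.
e_ss = 8/(1 + K_p) = 8/(21/19) = 152/21.

152/21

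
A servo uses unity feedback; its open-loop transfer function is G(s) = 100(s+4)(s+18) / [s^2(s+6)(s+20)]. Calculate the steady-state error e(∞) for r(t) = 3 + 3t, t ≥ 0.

0

G(s) has two factors of s in the denominator, so the system is type 2. Taking each input component in turn:
  • 3: tracked with zero error.
  • 3t: tracked with zero error.
Total e_ss = 0.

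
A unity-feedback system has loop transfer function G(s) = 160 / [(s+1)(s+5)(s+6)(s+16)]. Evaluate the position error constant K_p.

The open loop has no poles at the origin → type 0 system.
K_p = lim_{s→0} G(s) = 160 / (1·5·6·16) = 1/3.

1/3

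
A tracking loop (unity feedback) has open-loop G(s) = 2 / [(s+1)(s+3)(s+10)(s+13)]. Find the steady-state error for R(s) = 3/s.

G(s) has no factors of s in the denominator, so the system is type 0.
K_p = lim_{s→0} G(s) = 2 / (1·3·10·13) = 1/195.
e_ss = 3/(1 + K_p) = 3/(196/195) = 585/196.

585/196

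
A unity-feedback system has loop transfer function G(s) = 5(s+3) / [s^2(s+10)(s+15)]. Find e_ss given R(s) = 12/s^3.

System type = 2 (two poles at s=0).
K_a = lim_{s→0} s^2·G(s) = 5·3 / (10·15) = 0.1.
r(t) = 6t^2 gives R(s) = 12/s^3.
e_ss = 12/K_a = 12/0.1 = 120.

120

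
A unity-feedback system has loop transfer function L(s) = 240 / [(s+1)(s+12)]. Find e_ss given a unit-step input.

No free integrators in L(s): this is a type 0 system.
K_p = lim_{s→0} L(s) = 240 / (1·12) = 20.
e_ss = 1/(1 + K_p) = 1/21.

1/21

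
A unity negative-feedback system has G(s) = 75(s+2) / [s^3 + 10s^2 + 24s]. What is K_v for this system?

The denominator has no term below 24s — 1 pole at s=0, type 1.
K_v = lim_{s→0} s·G(s) = 75·2 / 24 = 6.25.

6.25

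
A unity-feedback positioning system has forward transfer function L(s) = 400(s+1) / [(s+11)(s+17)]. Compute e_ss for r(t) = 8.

The open loop has no poles at the origin → type 0 system.
K_p = lim_{s→0} L(s) = 400·1 / (11·17) = 400/187.
e_ss = 8/(1 + K_p) = 8/(587/187) = 1496/587.

1496/587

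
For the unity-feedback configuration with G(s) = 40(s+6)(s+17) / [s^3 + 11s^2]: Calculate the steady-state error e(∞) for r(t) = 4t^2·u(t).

11/510

The denominator has no term below 11s^2 — 2 poles at s=0, type 2.
K_a = lim_{s→0} s^2·G(s) = 40·6·17 / 11 = 4080/11.
r(t) = 4t^2 gives R(s) = 8/s^3.
e_ss = 8/K_a = 8/(4080/11) = 11/510.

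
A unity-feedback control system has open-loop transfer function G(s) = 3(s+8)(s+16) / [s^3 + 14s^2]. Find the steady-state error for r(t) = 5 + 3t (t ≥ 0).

Lowest-order denominator term is 14s^2, so the open loop has 2 poles at the origin → type 2 system. By superposition:
  • 5: tracked with zero error.
  • 3t: tracked with zero error.
Total e_ss = 0.

0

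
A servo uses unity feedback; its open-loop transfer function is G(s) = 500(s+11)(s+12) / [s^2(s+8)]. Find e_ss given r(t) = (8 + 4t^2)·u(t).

System type = 2 (two poles at s=0). Taking each input component in turn:
  • 8: tracked with zero error.
  • 4t^2: e_ss = 8/K_a with K_a=8250 → 4/4125.
Total e_ss = 4/4125.

4/4125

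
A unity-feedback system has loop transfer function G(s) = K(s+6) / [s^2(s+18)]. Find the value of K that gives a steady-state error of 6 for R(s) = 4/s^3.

The open loop has two poles at the origin → type 2 system.
K_a = lim_{s→0} s^2·G(s) = K·6 / (18) = (1/3)·K.
e_ss = 4/K_a = 6 ⇒ K_a = 2/3 ⇒ K = (2/3)/(1/3) = 2.

2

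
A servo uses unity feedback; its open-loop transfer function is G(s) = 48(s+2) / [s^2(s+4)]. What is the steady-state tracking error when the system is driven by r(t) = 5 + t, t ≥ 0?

0

The open loop has two poles at the origin → type 2 system. By superposition:
  • 5: tracked with zero error.
  • t: tracked with zero error.
Total e_ss = 0.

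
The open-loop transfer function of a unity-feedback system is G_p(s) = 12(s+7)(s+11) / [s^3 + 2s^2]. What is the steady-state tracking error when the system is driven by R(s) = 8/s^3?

4/231

Factoring s^2 from the denominator leaves a polynomial with constant term 2, so the system is type 2.
K_a = lim_{s→0} s^2·G_p(s) = 12·7·11 / 2 = 462.
r(t) = 4t^2 gives R(s) = 8/s^3.
e_ss = 8/K_a = 8/462 = 4/231.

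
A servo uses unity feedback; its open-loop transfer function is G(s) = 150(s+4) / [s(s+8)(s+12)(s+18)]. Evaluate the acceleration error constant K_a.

One free integrator in G(s): this is a type 1 system.
K_a = lim_{s→0} s^2·G(s) = 0 (the extra factor of s kills the finite limit).

0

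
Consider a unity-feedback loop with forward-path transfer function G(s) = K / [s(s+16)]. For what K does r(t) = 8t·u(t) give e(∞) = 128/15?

The open loop has one pole at the origin → type 1 system.
K_v = lim_{s→0} s·G(s) = K / (16) = 0.0625·K.
e_ss = 8/K_v = 128/15 ⇒ K_v = 0.9375 ⇒ K = 0.9375/0.0625 = 15.

15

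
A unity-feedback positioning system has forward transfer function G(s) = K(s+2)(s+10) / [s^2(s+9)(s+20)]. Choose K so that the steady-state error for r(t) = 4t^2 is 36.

Two free integrators in G(s): this is a type 2 system.
K_a = lim_{s→0} s^2·G(s) = K·2·10 / (9·20) = (1/9)·K.
e_ss = 8/K_a = 36 ⇒ K_a = 2/9 ⇒ K = (2/9)/(1/9) = 2.

2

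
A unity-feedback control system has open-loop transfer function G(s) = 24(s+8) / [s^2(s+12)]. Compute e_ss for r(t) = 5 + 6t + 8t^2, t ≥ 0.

1

System type = 2 (two poles at s=0). Treating each term separately:
  • 5: tracked with zero error.
  • 6t: tracked with zero error.
  • 8t^2: e_ss = 16/K_a with K_a=16 → 1.
Total e_ss = 1.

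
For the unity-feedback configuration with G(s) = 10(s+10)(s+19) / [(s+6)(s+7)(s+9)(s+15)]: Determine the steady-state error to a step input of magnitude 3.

1701/757

No free integrators in G(s): this is a type 0 system.
K_p = lim_{s→0} G(s) = 10·10·19 / (6·7·9·15) = 190/567.
e_ss = 3/(1 + K_p) = 3/(757/567) = 1701/757.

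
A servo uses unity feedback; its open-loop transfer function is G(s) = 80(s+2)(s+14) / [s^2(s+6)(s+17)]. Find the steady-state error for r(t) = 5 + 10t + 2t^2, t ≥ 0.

51/280

The open loop has two poles at the origin → type 2 system. By superposition:
  • 5: tracked with zero error.
  • 10t: tracked with zero error.
  • 2t^2: e_ss = 4/K_a with K_a=1120/51 → 51/280.
Total e_ss = 51/280.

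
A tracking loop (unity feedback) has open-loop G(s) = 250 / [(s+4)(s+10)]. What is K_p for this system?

6.25

System type = 0 (no poles at s=0).
K_p = lim_{s→0} G(s) = 250 / (4·10) = 6.25.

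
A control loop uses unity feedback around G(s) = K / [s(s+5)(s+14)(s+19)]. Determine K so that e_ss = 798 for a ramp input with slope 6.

One free integrator in G(s): this is a type 1 system.
K_v = lim_{s→0} s·G(s) = K / (5·14·19) = (1/1330)·K.
e_ss = 6/K_v = 798 ⇒ K_v = 1/133 ⇒ K = (1/133)/(1/1330) = 10.

10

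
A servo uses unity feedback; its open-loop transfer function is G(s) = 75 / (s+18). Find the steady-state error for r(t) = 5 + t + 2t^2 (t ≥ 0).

infinity

System type = 0 (no poles at s=0). Taking each input component in turn:
  • 5: e_ss = 5/(1+K_p) with K_p=25/6 → 30/31.
  • t: a type-0 system cannot track it, e_ss → ∞.
  • 2t^2: a type-0 system cannot track it, e_ss → ∞.
The unbounded component dominates.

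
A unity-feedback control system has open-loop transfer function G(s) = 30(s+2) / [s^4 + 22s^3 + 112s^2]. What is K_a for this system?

15/28

Factoring s^2 from the denominator leaves a polynomial with constant term 112, so the system is type 2.
K_a = lim_{s→0} s^2·G(s) = 30·2 / 112 = 15/28.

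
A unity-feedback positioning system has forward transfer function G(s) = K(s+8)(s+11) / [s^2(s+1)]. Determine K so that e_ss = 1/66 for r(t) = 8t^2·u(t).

12

The open loop has two poles at the origin → type 2 system.
K_a = lim_{s→0} s^2·G(s) = K·8·11 / (1) = 88·K.
e_ss = 16/K_a = 1/66 ⇒ K_a = 1056 ⇒ K = 1056/88 = 12.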